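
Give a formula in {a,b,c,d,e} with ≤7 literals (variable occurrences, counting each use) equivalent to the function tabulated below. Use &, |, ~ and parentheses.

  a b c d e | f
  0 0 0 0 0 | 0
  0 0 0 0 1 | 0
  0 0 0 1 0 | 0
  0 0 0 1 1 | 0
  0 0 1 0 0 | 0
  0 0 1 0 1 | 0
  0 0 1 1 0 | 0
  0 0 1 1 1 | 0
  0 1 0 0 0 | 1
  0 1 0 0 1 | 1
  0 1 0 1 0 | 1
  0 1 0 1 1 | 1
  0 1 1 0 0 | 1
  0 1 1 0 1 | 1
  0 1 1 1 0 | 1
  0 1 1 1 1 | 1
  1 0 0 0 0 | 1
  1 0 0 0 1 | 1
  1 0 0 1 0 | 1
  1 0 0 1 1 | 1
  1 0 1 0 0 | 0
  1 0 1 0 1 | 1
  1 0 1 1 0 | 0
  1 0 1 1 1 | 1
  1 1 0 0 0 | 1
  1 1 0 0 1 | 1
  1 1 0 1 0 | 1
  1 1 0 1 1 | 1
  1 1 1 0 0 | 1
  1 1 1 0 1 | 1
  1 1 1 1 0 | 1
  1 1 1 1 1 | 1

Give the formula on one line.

  (e & a) = 00000000000000000101010101010101
  ~a = 11111111111111110000000000000000
  ~c = 11110000111100001111000011110000
  (~a | ~c) = 11111111111111111111000011110000
  ((~a | ~c) & a) = 00000000000000001111000011110000
  ((e & a) | ((~a | ~c) & a)) = 00000000000000001111010111110101
  (((e & a) | ((~a | ~c) & a)) | b) = 00000000111111111111010111111111

(((e & a) | ((~a | ~c) & a)) | b)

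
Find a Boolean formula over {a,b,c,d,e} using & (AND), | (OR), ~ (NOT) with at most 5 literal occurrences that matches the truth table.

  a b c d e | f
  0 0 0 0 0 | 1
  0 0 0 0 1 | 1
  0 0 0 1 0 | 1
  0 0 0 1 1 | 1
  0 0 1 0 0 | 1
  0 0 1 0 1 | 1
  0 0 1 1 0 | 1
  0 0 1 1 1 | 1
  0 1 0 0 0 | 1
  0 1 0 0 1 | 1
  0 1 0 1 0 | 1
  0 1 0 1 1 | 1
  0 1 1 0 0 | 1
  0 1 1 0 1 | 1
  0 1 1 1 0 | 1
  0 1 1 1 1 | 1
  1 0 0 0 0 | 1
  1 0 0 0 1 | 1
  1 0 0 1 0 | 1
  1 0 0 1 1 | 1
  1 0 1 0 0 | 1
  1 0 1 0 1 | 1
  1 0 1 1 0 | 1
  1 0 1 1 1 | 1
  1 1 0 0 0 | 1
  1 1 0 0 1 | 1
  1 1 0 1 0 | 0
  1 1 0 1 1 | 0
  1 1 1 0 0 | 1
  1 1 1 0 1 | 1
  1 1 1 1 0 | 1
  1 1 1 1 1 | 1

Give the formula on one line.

((c | ~b) | ((~a | ~b) | ~d))

  ~b = 11111111000000001111111100000000
  (c | ~b) = 11111111000011111111111100001111
  ~a = 11111111111111110000000000000000
  (~a | ~b) = 11111111111111111111111100000000
  ~d = 11001100110011001100110011001100
  ((~a | ~b) | ~d) = 11111111111111111111111111001100
  ((c | ~b) | ((~a | ~b) | ~d)) = 11111111111111111111111111001111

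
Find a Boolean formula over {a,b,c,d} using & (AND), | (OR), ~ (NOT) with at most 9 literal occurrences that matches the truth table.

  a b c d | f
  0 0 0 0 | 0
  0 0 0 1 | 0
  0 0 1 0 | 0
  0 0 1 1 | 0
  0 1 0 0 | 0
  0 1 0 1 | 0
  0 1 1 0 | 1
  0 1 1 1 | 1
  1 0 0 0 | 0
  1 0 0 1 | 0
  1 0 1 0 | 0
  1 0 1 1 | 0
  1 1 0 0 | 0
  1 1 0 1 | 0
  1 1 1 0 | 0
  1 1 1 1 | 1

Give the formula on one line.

(((~a | d) & (c | (b | a))) & (c & b))

  ~a = 1111111100000000
  (~a | d) = 1111111101010101
  (b | a) = 0000111111111111
  (c | (b | a)) = 0011111111111111
  ((~a | d) & (c | (b | a))) = 0011111101010101
  (c & b) = 0000001100000011
  (((~a | d) & (c | (b | a))) & (c & b)) = 0000001100000001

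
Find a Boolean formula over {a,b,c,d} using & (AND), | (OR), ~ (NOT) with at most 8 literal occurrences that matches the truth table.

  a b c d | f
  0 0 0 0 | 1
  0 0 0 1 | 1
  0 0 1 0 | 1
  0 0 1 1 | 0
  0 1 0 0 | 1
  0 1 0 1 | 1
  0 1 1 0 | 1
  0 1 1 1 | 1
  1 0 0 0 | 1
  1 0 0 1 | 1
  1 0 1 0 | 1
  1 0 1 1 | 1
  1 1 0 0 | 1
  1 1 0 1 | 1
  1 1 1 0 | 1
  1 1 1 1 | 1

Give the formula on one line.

((d & ~c) | ((~d | b) | a))

  ~c = 1100110011001100
  (d & ~c) = 0100010001000100
  ~d = 1010101010101010
  (~d | b) = 1010111110101111
  ((~d | b) | a) = 1010111111111111
  ((d & ~c) | ((~d | b) | a)) = 1110111111111111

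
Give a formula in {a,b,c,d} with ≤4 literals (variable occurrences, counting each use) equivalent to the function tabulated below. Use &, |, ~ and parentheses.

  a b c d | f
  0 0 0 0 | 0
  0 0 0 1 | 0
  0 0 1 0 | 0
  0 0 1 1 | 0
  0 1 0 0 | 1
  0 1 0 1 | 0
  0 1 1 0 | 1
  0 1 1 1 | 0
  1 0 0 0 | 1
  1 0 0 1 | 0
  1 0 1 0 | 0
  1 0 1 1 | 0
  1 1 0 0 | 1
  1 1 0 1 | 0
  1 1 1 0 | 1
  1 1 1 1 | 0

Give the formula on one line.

  ~c = 1100110011001100
  (a & ~c) = 0000000011001100
  (b | (a & ~c)) = 0000111111001111
  ~d = 1010101010101010
  ((b | (a & ~c)) & ~d) = 0000101010001010

((b | (a & ~c)) & ~d)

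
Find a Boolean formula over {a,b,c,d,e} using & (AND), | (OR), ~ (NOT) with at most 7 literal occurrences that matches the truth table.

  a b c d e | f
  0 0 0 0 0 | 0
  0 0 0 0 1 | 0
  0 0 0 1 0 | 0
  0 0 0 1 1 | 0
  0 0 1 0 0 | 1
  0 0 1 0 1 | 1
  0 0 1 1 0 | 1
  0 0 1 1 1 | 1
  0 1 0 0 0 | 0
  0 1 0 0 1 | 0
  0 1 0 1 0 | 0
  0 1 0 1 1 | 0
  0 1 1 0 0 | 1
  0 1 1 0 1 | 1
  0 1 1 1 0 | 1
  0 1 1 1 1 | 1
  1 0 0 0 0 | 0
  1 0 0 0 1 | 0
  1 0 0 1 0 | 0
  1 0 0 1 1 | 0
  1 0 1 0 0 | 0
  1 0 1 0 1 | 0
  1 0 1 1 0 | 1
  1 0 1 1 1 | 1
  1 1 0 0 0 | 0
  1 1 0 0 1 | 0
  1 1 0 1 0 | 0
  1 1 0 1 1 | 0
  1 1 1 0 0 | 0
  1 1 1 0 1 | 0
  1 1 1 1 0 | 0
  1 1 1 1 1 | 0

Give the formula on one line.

  ~a = 11111111111111110000000000000000
  (d & a) = 00000000000000000011001100110011
  (~a | (d & a)) = 11111111111111110011001100110011
  ~b = 11111111000000001111111100000000
  (~b | ~a) = 11111111111111111111111100000000
  (c & (~b | ~a)) = 00001111000011110000111100000000
  ((~a | (d & a)) & (c & (~b | ~a))) = 00001111000011110000001100000000

((~a | (d & a)) & (c & (~b | ~a)))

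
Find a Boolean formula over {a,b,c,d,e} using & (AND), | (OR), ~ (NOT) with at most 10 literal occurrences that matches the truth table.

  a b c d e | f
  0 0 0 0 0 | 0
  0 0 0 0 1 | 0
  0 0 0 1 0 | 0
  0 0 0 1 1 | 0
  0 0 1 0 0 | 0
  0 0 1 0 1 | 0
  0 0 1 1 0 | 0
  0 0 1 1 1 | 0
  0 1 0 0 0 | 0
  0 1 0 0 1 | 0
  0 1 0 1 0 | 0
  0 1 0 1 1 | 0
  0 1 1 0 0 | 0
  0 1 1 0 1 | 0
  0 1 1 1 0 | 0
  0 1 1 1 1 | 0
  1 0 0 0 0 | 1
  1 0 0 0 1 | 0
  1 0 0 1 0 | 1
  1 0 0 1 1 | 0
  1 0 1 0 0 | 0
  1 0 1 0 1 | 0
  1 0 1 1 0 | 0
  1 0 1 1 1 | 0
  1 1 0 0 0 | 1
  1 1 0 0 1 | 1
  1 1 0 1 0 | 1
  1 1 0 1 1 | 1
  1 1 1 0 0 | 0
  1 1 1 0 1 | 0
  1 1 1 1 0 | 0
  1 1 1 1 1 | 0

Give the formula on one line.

  (a & b) = 00000000000000000000000011111111
  ~e = 10101010101010101010101010101010
  (a & ~e) = 00000000000000001010101010101010
  ((a & b) | (a & ~e)) = 00000000000000001010101011111111
  ~a = 11111111111111110000000000000000
  (e | ~a) = 11111111111111110101010101010101
  ((e | ~a) & b) = 00000000111111110000000001010101
  (((a & b) | (a & ~e)) | ((e | ~a) & b)) = 00000000111111111010101011111111
  ~c = 11110000111100001111000011110000
  (~c & a) = 00000000000000001111000011110000
  ((((a & b) | (a & ~e)) | ((e | ~a) & b)) & (~c & a)) = 00000000000000001010000011110000

((((a & b) | (a & ~e)) | ((e | ~a) & b)) & (~c & a))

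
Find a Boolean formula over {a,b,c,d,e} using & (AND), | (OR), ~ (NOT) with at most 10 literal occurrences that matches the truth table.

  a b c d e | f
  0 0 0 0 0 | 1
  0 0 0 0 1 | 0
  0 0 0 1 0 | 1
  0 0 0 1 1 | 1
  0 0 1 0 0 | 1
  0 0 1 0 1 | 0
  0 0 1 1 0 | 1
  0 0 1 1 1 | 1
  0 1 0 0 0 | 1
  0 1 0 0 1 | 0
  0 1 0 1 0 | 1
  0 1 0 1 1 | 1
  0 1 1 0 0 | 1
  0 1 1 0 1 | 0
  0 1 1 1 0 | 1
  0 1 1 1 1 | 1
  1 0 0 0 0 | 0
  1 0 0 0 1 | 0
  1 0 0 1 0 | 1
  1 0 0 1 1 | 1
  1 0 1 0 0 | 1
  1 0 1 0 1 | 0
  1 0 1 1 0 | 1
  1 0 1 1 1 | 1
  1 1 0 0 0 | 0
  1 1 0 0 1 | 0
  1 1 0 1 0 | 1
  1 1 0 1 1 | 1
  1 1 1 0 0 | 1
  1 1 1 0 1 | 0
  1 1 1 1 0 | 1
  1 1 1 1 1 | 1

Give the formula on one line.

((d | ((~a | (~d & e)) & (d | ~e))) | (~e & (c | e)))

  ~a = 11111111111111110000000000000000
  ~d = 11001100110011001100110011001100
  (~d & e) = 01000100010001000100010001000100
  (~a | (~d & e)) = 11111111111111110100010001000100
  ~e = 10101010101010101010101010101010
  (d | ~e) = 10111011101110111011101110111011
  ((~a | (~d & e)) & (d | ~e)) = 10111011101110110000000000000000
  (d | ((~a | (~d & e)) & (d | ~e))) = 10111011101110110011001100110011
  (c | e) = 01011111010111110101111101011111
  (~e & (c | e)) = 00001010000010100000101000001010
  ((d | ((~a | (~d & e)) & (d | ~e))) | (~e & (c | e))) = 10111011101110110011101100111011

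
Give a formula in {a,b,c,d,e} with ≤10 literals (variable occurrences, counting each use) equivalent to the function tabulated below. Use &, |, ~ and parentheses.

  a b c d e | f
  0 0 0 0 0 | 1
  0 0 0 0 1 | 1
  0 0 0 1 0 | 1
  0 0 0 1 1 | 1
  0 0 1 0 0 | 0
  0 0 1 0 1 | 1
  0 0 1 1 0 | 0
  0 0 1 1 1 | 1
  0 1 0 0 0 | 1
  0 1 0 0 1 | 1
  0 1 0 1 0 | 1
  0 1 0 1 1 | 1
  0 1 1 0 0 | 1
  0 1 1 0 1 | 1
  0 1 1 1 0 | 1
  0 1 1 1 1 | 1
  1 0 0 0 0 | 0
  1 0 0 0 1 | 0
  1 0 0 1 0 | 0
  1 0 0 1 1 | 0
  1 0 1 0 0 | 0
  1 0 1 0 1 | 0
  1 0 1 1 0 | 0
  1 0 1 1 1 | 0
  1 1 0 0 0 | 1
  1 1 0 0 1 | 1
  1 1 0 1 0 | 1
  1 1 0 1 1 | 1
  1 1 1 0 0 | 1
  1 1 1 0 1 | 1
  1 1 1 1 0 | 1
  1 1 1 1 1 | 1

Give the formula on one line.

  ~a = 11111111111111110000000000000000
  ~c = 11110000111100001111000011110000
  (b | ~c) = 11110000111111111111000011111111
  (e | ~c) = 11110101111101011111010111110101
  ((e | ~c) & b) = 00000000111101010000000011110101
  (((e | ~c) & b) | e) = 01010101111101010101010111110101
  ((b | ~c) | (((e | ~c) & b) | e)) = 11110101111111111111010111111111
  (~a & ((b | ~c) | (((e | ~c) & b) | e))) = 11110101111111110000000000000000
  (b | (~a & ((b | ~c) | (((e | ~c) & b) | e)))) = 11110101111111110000000011111111

(b | (~a & ((b | ~c) | (((e | ~c) & b) | e))))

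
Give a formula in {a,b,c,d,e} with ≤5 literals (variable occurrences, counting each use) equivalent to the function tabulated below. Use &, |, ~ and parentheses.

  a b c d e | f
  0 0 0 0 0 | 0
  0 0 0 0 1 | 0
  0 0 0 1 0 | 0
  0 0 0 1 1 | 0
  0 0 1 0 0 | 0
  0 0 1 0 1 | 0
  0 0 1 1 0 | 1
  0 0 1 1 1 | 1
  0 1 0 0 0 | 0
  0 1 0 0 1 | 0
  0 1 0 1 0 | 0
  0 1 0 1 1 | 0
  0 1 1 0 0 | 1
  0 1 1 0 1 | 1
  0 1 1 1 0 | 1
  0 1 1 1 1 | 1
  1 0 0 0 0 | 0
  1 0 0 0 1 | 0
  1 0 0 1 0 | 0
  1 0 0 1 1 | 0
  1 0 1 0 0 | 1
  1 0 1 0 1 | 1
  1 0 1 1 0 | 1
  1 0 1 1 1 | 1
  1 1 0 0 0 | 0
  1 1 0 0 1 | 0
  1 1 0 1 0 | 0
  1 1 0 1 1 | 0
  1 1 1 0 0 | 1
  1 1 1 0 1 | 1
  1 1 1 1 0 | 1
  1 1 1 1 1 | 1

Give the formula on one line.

(c & (b | (d | a)))

  (d | a) = 00110011001100111111111111111111
  (b | (d | a)) = 00110011111111111111111111111111
  (c & (b | (d | a))) = 00000011000011110000111100001111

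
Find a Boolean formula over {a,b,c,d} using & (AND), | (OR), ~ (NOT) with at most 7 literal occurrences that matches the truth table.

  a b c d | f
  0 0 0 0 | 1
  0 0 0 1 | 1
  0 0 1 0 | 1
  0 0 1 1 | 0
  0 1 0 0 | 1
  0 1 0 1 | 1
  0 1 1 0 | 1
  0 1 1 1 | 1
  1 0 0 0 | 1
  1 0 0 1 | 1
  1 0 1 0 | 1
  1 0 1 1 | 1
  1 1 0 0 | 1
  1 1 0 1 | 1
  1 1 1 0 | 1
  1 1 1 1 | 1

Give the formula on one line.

  ~d = 1010101010101010
  ~c = 1100110011001100
  (~d | ~c) = 1110111011101110
  ((~d | ~c) | a) = 1110111011111111
  (((~d | ~c) | a) | b) = 1110111111111111

(((~d | ~c) | a) | b)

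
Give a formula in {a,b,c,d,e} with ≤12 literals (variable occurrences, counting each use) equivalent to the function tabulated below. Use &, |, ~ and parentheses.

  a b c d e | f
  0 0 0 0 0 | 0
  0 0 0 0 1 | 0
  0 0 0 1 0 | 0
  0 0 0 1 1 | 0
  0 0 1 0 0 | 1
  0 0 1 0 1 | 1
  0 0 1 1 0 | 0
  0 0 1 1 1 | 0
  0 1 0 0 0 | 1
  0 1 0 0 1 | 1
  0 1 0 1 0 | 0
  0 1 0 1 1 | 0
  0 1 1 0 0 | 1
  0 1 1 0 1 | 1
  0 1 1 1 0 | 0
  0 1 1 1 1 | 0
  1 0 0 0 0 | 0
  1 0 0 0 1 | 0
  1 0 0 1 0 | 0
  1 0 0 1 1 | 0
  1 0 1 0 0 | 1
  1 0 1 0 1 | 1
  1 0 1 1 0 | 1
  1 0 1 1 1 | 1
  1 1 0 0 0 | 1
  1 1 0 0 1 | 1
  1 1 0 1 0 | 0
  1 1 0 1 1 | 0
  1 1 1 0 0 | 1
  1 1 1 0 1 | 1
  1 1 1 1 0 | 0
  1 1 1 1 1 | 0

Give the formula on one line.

((c | b) & (~d | ((a & ~b) & ((c | (a & ~d)) & ~b))))

  (c | b) = 00001111111111110000111111111111
  ~d = 11001100110011001100110011001100
  ~b = 11111111000000001111111100000000
  (a & ~b) = 00000000000000001111111100000000
  (a & ~d) = 00000000000000001100110011001100
  (c | (a & ~d)) = 00001111000011111100111111001111
  ((c | (a & ~d)) & ~b) = 00001111000000001100111100000000
  ((a & ~b) & ((c | (a & ~d)) & ~b)) = 00000000000000001100111100000000
  (~d | ((a & ~b) & ((c | (a & ~d)) & ~b))) = 11001100110011001100111111001100
  ((c | b) & (~d | ((a & ~b) & ((c | (a & ~d)) & ~b)))) = 00001100110011000000111111001100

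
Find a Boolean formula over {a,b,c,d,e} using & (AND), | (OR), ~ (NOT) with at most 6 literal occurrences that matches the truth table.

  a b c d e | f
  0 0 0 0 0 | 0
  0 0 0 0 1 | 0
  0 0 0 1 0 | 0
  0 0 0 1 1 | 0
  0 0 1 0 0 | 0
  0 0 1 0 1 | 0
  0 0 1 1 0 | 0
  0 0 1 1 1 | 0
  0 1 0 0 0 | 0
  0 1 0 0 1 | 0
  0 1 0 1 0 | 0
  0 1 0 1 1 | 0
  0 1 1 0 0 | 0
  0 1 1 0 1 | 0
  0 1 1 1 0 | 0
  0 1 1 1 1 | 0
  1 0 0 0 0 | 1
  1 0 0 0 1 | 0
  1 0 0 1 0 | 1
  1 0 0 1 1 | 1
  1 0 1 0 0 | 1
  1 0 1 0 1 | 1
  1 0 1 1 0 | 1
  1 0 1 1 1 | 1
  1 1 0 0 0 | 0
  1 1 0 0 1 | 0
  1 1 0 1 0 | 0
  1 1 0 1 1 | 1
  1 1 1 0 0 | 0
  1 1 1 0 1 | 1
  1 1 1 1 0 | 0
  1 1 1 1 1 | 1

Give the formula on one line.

  ~b = 11111111000000001111111100000000
  (~b | e) = 11111111010101011111111101010101
  (a & (~b | e)) = 00000000000000001111111101010101
  ~e = 10101010101010101010101010101010
  (~e | d) = 10111011101110111011101110111011
  ((~e | d) | c) = 10111111101111111011111110111111
  ((a & (~b | e)) & ((~e | d) | c)) = 00000000000000001011111100010101

((a & (~b | e)) & ((~e | d) | c))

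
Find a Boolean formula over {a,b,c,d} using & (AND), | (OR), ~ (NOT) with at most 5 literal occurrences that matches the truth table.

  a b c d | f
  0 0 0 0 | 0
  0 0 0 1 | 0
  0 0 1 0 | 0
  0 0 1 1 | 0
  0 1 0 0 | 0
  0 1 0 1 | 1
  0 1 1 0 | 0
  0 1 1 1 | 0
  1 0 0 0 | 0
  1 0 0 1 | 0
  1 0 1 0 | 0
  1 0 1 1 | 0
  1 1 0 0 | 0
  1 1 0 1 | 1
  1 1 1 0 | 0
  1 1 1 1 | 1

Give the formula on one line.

  (b & d) = 0000010100000101
  ~c = 1100110011001100
  (a | ~c) = 1100110011111111
  (b & (a | ~c)) = 0000110000001111
  ((b & d) & (b & (a | ~c))) = 0000010000000101

((b & d) & (b & (a | ~c)))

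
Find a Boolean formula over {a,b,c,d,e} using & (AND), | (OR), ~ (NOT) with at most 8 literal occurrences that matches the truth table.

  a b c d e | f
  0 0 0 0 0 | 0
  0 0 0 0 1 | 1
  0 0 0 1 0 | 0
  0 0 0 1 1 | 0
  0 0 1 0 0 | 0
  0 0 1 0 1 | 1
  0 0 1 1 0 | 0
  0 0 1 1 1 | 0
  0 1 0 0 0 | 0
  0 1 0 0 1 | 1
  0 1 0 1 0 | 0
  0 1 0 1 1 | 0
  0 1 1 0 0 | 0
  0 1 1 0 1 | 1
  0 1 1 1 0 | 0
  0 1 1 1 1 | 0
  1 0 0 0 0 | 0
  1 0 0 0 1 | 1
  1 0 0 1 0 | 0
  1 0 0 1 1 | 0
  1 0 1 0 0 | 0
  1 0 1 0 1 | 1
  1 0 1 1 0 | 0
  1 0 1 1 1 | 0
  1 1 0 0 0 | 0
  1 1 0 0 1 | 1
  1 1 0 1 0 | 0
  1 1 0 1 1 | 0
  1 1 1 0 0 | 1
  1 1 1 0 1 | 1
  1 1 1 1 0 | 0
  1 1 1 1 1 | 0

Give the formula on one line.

(~d & (((b & c) & (~b | a)) | e))

  ~d = 11001100110011001100110011001100
  (b & c) = 00000000000011110000000000001111
  ~b = 11111111000000001111111100000000
  (~b | a) = 11111111000000001111111111111111
  ((b & c) & (~b | a)) = 00000000000000000000000000001111
  (((b & c) & (~b | a)) | e) = 01010101010101010101010101011111
  (~d & (((b & c) & (~b | a)) | e)) = 01000100010001000100010001001100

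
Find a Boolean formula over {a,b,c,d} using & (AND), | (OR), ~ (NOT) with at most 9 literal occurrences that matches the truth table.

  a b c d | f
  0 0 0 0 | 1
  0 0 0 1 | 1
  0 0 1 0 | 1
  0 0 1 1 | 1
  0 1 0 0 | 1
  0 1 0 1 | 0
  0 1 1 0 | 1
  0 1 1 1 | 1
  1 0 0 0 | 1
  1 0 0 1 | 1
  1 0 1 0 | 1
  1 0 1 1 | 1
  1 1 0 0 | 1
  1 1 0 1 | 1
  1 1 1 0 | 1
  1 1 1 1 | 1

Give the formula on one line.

  ~b = 1111000011110000
  ~a = 1111111100000000
  ~d = 1010101010101010
  (~a & ~d) = 1010101000000000
  (~b | (~a & ~d)) = 1111101011110000
  (d & c) = 0001000100010001
  ((d & c) & ~a) = 0001000100000000
  ((~b | (~a & ~d)) | ((d & c) & ~a)) = 1111101111110000
  (a | ((~b | (~a & ~d)) | ((d & c) & ~a))) = 1111101111111111

(a | ((~b | (~a & ~d)) | ((d & c) & ~a)))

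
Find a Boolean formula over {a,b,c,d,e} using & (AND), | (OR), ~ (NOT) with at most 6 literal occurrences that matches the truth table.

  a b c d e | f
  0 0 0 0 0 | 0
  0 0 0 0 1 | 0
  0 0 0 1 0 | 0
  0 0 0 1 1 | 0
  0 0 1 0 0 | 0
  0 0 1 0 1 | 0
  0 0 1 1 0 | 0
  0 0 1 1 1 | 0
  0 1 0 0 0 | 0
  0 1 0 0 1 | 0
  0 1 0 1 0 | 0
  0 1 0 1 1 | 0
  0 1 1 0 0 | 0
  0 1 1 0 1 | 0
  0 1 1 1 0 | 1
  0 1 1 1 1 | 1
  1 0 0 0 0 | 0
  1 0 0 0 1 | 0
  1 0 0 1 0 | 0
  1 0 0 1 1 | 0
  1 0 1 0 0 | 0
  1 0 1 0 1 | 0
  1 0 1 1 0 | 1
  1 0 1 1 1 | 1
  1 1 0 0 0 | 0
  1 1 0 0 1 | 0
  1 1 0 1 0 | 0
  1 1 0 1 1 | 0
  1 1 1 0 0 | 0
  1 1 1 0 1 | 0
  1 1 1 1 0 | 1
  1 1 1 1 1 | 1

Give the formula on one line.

((((e & a) | b) | a) & (d & c))

  (e & a) = 00000000000000000101010101010101
  ((e & a) | b) = 00000000111111110101010111111111
  (((e & a) | b) | a) = 00000000111111111111111111111111
  (d & c) = 00000011000000110000001100000011
  ((((e & a) | b) | a) & (d & c)) = 00000000000000110000001100000011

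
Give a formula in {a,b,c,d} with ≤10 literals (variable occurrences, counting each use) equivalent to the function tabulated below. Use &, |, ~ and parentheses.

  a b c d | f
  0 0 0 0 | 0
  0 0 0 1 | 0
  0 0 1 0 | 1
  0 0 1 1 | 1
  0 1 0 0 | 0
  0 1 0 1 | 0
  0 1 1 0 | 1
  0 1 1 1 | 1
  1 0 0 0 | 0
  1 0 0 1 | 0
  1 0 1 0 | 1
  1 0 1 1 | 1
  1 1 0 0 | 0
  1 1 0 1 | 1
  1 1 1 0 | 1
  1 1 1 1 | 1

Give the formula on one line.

(((b & d) & ((a & ~d) | (~c & (d & a)))) | c)

  (b & d) = 0000010100000101
  ~d = 1010101010101010
  (a & ~d) = 0000000010101010
  ~c = 1100110011001100
  (d & a) = 0000000001010101
  (~c & (d & a)) = 0000000001000100
  ((a & ~d) | (~c & (d & a))) = 0000000011101110
  ((b & d) & ((a & ~d) | (~c & (d & a)))) = 0000000000000100
  (((b & d) & ((a & ~d) | (~c & (d & a)))) | c) = 0011001100110111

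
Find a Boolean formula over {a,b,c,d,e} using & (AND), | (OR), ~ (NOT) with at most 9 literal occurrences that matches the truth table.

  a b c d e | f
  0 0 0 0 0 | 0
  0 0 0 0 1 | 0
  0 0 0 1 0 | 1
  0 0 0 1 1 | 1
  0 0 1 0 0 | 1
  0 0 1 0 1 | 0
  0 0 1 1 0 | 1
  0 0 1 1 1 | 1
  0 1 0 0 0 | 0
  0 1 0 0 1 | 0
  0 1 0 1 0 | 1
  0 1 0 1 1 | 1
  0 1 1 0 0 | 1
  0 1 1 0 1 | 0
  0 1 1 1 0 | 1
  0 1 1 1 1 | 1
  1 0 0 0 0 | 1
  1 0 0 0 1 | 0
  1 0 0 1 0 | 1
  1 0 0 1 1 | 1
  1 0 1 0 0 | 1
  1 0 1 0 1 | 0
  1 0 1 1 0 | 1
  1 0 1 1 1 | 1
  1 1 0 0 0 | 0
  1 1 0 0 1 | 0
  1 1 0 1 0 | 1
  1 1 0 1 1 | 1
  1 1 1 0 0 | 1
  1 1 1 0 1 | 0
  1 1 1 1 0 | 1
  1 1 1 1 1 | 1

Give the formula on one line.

(((((d & b) | (~b & (a & ~c))) | c) & ~e) | d)

  (d & b) = 00000000001100110000000000110011
  ~b = 11111111000000001111111100000000
  ~c = 11110000111100001111000011110000
  (a & ~c) = 00000000000000001111000011110000
  (~b & (a & ~c)) = 00000000000000001111000000000000
  ((d & b) | (~b & (a & ~c))) = 00000000001100111111000000110011
  (((d & b) | (~b & (a & ~c))) | c) = 00001111001111111111111100111111
  ~e = 10101010101010101010101010101010
  ((((d & b) | (~b & (a & ~c))) | c) & ~e) = 00001010001010101010101000101010
  (((((d & b) | (~b & (a & ~c))) | c) & ~e) | d) = 00111011001110111011101100111011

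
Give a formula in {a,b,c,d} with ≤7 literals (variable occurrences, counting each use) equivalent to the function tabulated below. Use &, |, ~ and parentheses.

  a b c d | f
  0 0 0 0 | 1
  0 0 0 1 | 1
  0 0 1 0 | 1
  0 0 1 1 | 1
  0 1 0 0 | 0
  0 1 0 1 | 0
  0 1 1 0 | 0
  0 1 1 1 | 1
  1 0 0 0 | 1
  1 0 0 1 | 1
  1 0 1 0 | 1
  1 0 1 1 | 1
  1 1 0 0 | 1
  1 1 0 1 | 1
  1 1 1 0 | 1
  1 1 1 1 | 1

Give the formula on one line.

((a | ((b | a) & (c & d))) | ~b)

  (b | a) = 0000111111111111
  (c & d) = 0001000100010001
  ((b | a) & (c & d)) = 0000000100010001
  (a | ((b | a) & (c & d))) = 0000000111111111
  ~b = 1111000011110000
  ((a | ((b | a) & (c & d))) | ~b) = 1111000111111111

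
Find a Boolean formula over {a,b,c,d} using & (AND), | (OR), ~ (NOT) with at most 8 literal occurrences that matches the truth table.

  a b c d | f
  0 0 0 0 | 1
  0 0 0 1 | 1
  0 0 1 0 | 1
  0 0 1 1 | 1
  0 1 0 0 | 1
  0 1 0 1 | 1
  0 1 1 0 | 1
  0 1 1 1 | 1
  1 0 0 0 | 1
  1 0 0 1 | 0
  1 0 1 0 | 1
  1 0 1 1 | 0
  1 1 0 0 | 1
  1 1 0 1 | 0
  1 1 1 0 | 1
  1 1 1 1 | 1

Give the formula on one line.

((c & (((a & b) | ~d) | (~b & ~c))) | (~d | ~a))

  (a & b) = 0000000000001111
  ~d = 1010101010101010
  ((a & b) | ~d) = 1010101010101111
  ~b = 1111000011110000
  ~c = 1100110011001100
  (~b & ~c) = 1100000011000000
  (((a & b) | ~d) | (~b & ~c)) = 1110101011101111
  (c & (((a & b) | ~d) | (~b & ~c))) = 0010001000100011
  ~a = 1111111100000000
  (~d | ~a) = 1111111110101010
  ((c & (((a & b) | ~d) | (~b & ~c))) | (~d | ~a)) = 1111111110101011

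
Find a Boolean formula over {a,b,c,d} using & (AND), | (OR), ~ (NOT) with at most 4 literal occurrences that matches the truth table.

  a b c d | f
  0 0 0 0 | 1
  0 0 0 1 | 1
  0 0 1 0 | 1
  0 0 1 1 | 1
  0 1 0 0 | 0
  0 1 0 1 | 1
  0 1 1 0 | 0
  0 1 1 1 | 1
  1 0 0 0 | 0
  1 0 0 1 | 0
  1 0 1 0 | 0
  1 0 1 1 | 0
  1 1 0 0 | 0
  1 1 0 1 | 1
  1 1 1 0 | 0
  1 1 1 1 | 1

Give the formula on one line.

  ~b = 1111000011110000
  ~a = 1111111100000000
  (~b & ~a) = 1111000000000000
  (d & b) = 0000010100000101
  ((~b & ~a) | (d & b)) = 1111010100000101

((~b & ~a) | (d & b))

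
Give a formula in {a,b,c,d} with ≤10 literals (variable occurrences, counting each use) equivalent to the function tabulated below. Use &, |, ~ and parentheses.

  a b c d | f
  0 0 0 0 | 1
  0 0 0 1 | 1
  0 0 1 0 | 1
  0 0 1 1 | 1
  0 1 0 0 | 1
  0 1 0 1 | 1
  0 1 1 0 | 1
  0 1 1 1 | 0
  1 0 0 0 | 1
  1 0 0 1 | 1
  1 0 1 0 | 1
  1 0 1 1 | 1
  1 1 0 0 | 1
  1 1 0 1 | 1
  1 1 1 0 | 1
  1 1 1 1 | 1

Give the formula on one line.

  ~a = 1111111100000000
  (~a | d) = 1111111101010101
  ~b = 1111000011110000
  ((~a | d) | ~b) = 1111111111110101
  (((~a | d) | ~b) & a) = 0000000011110101
  ~d = 1010101010101010
  ~c = 1100110011001100
  (~c | ~b) = 1111110011111100
  (~d | (~c | ~b)) = 1111111011111110
  ((((~a | d) | ~b) & a) | (~d | (~c | ~b))) = 1111111011111111

((((~a | d) | ~b) & a) | (~d | (~c | ~b)))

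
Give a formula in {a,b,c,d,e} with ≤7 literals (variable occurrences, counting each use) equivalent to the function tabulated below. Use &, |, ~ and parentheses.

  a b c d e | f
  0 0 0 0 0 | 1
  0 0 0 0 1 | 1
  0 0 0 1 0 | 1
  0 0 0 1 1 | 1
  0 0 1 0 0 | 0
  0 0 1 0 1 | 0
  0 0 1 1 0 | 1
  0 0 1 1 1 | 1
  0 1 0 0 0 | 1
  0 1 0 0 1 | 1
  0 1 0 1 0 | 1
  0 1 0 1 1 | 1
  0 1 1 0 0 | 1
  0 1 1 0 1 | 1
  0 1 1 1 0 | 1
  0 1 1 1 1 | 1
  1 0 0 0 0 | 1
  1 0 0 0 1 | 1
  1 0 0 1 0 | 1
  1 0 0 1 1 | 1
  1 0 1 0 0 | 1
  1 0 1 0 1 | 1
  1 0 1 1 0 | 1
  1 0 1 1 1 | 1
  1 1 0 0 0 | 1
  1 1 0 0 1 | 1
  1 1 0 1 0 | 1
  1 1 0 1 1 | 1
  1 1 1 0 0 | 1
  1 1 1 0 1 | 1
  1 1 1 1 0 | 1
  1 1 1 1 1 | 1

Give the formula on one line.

  ~d = 11001100110011001100110011001100
  (~d & b) = 00000000110011000000000011001100
  ((~d & b) | d) = 00110011111111110011001111111111
  ~c = 11110000111100001111000011110000
  (a | ~c) = 11110000111100001111111111111111
  (a | b) = 00000000111111111111111111111111
  ((a | ~c) | (a | b)) = 11110000111111111111111111111111
  (((~d & b) | d) | ((a | ~c) | (a | b))) = 11110011111111111111111111111111

(((~d & b) | d) | ((a | ~c) | (a | b)))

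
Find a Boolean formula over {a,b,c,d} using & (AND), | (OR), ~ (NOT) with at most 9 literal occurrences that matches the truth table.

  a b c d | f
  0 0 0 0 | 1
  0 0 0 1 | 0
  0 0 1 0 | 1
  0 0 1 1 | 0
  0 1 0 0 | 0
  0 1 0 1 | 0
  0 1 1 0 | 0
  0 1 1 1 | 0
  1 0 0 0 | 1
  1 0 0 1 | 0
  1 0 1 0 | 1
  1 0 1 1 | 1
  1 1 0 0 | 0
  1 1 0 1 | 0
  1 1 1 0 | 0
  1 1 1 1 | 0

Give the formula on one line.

  ~d = 1010101010101010
  (c | ~d) = 1011101110111011
  ~b = 1111000011110000
  (~b & a) = 0000000011110000
  ((c | ~d) | (~b & a)) = 1011101111111011
  (a | b) = 0000111111111111
  (((c | ~d) | (~b & a)) & (a | b)) = 0000101111111011
  (c & (((c | ~d) | (~b & a)) & (a | b))) = 0000001100110011
  ((c & (((c | ~d) | (~b & a)) & (a | b))) | ~d) = 1010101110111011
  (((c & (((c | ~d) | (~b & a)) & (a | b))) | ~d) & ~b) = 1010000010110000

(((c & (((c | ~d) | (~b & a)) & (a | b))) | ~d) & ~b)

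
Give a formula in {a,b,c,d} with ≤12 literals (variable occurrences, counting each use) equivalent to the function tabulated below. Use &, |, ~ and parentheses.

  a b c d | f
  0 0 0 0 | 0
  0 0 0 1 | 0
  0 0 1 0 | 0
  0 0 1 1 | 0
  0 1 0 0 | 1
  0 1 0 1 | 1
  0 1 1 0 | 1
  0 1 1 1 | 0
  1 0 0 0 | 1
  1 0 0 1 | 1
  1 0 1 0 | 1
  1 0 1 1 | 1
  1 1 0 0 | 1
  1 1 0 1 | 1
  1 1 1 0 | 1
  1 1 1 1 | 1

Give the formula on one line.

  ~d = 1010101010101010
  ~c = 1100110011001100
  (~c | a) = 1100110011111111
  (b & ~d) = 0000101000001010
  ((~c | a) | (b & ~d)) = 1100111011111111
  (~d | ((~c | a) | (b & ~d))) = 1110111011111111
  (a & c) = 0000000000110011
  ((a & c) | b) = 0000111100111111
  ((~d | ((~c | a) | (b & ~d))) & ((a & c) | b)) = 0000111000111111
  (((~d | ((~c | a) | (b & ~d))) & ((a & c) | b)) | a) = 0000111011111111

(((~d | ((~c | a) | (b & ~d))) & ((a & c) | b)) | a)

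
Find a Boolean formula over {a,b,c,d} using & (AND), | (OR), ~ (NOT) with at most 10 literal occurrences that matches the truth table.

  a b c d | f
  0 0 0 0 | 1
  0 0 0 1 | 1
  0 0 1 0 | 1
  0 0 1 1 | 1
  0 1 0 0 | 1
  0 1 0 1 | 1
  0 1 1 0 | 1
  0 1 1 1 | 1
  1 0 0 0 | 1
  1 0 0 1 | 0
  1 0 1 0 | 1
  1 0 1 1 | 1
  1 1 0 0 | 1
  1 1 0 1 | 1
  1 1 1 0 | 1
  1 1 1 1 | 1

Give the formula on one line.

(((b | (c & d)) | (~c & (d & ~a))) | ~d)

  (c & d) = 0001000100010001
  (b | (c & d)) = 0001111100011111
  ~c = 1100110011001100
  ~a = 1111111100000000
  (d & ~a) = 0101010100000000
  (~c & (d & ~a)) = 0100010000000000
  ((b | (c & d)) | (~c & (d & ~a))) = 0101111100011111
  ~d = 1010101010101010
  (((b | (c & d)) | (~c & (d & ~a))) | ~d) = 1111111110111111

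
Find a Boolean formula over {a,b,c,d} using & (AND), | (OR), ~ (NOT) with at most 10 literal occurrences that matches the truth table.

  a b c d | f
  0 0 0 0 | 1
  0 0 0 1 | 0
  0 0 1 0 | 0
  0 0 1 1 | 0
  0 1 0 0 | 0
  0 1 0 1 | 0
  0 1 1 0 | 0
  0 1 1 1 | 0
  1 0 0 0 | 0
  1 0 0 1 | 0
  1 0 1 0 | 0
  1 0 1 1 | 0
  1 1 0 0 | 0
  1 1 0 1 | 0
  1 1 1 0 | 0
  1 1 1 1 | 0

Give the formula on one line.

((~c & ~d) & (((d & ~c) | (~a & ~b)) & (~c | b)))

  ~c = 1100110011001100
  ~d = 1010101010101010
  (~c & ~d) = 1000100010001000
  (d & ~c) = 0100010001000100
  ~a = 1111111100000000
  ~b = 1111000011110000
  (~a & ~b) = 1111000000000000
  ((d & ~c) | (~a & ~b)) = 1111010001000100
  (~c | b) = 1100111111001111
  (((d & ~c) | (~a & ~b)) & (~c | b)) = 1100010001000100
  ((~c & ~d) & (((d & ~c) | (~a & ~b)) & (~c | b))) = 1000000000000000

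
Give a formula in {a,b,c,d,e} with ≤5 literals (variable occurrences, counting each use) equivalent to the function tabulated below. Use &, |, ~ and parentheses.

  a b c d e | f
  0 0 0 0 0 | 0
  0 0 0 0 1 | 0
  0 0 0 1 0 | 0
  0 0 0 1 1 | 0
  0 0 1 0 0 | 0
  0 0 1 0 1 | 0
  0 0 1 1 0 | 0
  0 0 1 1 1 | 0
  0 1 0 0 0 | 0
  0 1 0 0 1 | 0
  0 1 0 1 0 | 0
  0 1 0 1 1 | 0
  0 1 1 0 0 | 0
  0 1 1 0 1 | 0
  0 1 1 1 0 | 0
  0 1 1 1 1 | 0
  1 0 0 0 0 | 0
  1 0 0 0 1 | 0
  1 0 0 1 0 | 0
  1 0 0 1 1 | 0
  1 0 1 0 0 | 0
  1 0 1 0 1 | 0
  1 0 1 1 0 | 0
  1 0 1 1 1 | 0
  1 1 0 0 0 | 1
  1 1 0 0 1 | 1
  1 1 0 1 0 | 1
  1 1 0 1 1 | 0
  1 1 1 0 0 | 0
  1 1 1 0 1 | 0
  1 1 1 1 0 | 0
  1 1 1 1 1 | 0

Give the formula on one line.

(((~e | ~d) & ~c) & (b & a))

  ~e = 10101010101010101010101010101010
  ~d = 11001100110011001100110011001100
  (~e | ~d) = 11101110111011101110111011101110
  ~c = 11110000111100001111000011110000
  ((~e | ~d) & ~c) = 11100000111000001110000011100000
  (b & a) = 00000000000000000000000011111111
  (((~e | ~d) & ~c) & (b & a)) = 00000000000000000000000011100000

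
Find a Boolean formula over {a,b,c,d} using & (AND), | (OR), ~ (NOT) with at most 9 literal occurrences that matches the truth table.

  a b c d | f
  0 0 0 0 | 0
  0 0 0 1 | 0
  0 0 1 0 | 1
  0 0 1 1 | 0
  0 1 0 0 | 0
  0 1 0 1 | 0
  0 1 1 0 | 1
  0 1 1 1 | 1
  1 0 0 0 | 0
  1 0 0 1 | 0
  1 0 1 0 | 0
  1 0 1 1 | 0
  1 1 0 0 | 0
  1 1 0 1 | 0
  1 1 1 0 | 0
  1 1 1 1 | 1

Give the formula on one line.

(((d | ~a) & ((d & b) | ~d)) & c)

  ~a = 1111111100000000
  (d | ~a) = 1111111101010101
  (d & b) = 0000010100000101
  ~d = 1010101010101010
  ((d & b) | ~d) = 1010111110101111
  ((d | ~a) & ((d & b) | ~d)) = 1010111100000101
  (((d | ~a) & ((d & b) | ~d)) & c) = 0010001100000001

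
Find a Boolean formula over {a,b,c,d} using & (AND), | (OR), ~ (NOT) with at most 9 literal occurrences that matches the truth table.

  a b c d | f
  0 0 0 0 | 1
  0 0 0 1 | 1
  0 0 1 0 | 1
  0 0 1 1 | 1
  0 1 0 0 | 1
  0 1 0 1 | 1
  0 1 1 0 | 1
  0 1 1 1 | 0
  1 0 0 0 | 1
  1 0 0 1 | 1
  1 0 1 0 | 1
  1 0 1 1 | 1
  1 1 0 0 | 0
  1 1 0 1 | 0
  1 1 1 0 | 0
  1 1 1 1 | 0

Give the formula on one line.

(~b | (((~a | c) & ~c) | ((b & ~a) & ~d)))

  ~b = 1111000011110000
  ~a = 1111111100000000
  (~a | c) = 1111111100110011
  ~c = 1100110011001100
  ((~a | c) & ~c) = 1100110000000000
  (b & ~a) = 0000111100000000
  ~d = 1010101010101010
  ((b & ~a) & ~d) = 0000101000000000
  (((~a | c) & ~c) | ((b & ~a) & ~d)) = 1100111000000000
  (~b | (((~a | c) & ~c) | ((b & ~a) & ~d))) = 1111111011110000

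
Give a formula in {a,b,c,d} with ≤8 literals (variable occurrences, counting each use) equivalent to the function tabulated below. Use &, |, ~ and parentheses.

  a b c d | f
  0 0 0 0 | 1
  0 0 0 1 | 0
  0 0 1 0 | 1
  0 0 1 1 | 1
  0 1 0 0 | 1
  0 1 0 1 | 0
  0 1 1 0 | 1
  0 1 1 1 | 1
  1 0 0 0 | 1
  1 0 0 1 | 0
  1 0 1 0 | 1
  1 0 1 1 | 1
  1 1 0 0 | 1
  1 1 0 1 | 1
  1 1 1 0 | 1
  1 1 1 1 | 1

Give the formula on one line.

  (c & d) = 0001000100010001
  (b & a) = 0000000000001111
  ~d = 1010101010101010
  ((b & a) | ~d) = 1010101010101111
  ((c & d) | ((b & a) | ~d)) = 1011101110111111

((c & d) | ((b & a) | ~d))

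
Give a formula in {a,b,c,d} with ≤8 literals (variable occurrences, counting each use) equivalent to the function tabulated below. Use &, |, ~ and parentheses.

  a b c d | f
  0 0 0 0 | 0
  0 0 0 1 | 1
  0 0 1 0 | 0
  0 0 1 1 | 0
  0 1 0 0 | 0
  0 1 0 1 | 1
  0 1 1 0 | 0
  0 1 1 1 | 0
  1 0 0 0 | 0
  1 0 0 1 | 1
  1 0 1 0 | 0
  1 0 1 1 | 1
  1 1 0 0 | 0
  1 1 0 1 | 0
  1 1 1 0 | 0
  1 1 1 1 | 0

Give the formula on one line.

((((b | (d | c)) & (~b & a)) | (~c & ~a)) & d)

  (d | c) = 0111011101110111
  (b | (d | c)) = 0111111101111111
  ~b = 1111000011110000
  (~b & a) = 0000000011110000
  ((b | (d | c)) & (~b & a)) = 0000000001110000
  ~c = 1100110011001100
  ~a = 1111111100000000
  (~c & ~a) = 1100110000000000
  (((b | (d | c)) & (~b & a)) | (~c & ~a)) = 1100110001110000
  ((((b | (d | c)) & (~b & a)) | (~c & ~a)) & d) = 0100010001010000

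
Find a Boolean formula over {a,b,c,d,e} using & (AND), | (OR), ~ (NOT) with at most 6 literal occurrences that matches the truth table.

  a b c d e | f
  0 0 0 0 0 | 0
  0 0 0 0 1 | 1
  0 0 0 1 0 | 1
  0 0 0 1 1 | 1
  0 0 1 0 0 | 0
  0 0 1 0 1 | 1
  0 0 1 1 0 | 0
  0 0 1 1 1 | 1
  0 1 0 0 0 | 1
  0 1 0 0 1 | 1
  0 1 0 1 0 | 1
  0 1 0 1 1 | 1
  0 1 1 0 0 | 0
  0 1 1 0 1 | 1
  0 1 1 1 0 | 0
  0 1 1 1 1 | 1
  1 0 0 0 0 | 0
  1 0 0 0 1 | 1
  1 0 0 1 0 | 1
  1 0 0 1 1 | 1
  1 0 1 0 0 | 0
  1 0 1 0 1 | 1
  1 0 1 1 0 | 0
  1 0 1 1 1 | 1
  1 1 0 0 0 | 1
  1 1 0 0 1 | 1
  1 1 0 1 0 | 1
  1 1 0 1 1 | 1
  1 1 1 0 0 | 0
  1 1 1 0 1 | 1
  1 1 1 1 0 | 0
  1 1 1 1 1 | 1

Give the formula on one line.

  (d | b) = 00110011111111110011001111111111
  ~c = 11110000111100001111000011110000
  ((d | b) & ~c) = 00110000111100000011000011110000
  (((d | b) & ~c) | e) = 01110101111101010111010111110101

(((d | b) & ~c) | e)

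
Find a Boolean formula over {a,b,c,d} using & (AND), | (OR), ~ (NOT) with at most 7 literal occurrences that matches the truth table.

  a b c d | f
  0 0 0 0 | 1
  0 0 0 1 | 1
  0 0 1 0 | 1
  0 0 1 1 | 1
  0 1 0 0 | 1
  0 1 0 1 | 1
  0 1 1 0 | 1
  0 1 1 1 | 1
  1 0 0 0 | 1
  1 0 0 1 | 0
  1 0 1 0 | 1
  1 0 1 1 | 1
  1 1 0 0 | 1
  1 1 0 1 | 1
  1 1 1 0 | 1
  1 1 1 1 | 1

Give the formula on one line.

((~a | (~d | b)) | c)

  ~a = 1111111100000000
  ~d = 1010101010101010
  (~d | b) = 1010111110101111
  (~a | (~d | b)) = 1111111110101111
  ((~a | (~d | b)) | c) = 1111111110111111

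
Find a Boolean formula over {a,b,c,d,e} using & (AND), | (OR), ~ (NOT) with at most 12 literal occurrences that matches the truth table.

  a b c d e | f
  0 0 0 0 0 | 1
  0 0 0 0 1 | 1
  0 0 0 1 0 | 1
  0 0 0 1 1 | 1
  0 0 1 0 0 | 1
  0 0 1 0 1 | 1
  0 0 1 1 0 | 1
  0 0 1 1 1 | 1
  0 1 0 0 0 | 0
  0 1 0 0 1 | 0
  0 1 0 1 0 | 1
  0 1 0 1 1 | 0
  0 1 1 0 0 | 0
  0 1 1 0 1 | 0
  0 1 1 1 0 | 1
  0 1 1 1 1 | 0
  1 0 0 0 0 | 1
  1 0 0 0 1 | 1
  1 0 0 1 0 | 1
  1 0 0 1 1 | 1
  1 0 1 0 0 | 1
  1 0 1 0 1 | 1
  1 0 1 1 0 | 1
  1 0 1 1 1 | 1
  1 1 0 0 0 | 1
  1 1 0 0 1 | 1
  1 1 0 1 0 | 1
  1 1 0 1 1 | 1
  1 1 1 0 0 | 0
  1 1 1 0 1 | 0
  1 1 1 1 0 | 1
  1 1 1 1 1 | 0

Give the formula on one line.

  ~b = 11111111000000001111111100000000
  (~b & c) = 00001111000000000000111100000000
  (a & (~b & c)) = 00000000000000000000111100000000
  (d & (a & (~b & c))) = 00000000000000000000001100000000
  ~c = 11110000111100001111000011110000
  ((d & (a & (~b & c))) | ~c) = 11110000111100001111001111110000
  (a & ((d & (a & (~b & c))) | ~c)) = 00000000000000001111001111110000
  ~e = 10101010101010101010101010101010
  (d & ~e) = 00100010001000100010001000100010
  ((d & ~e) | ~b) = 11111111001000101111111100100010
  ((a & ((d & (a & (~b & c))) | ~c)) | ((d & ~e) | ~b)) = 11111111001000101111111111110010

((a & ((d & (a & (~b & c))) | ~c)) | ((d & ~e) | ~b))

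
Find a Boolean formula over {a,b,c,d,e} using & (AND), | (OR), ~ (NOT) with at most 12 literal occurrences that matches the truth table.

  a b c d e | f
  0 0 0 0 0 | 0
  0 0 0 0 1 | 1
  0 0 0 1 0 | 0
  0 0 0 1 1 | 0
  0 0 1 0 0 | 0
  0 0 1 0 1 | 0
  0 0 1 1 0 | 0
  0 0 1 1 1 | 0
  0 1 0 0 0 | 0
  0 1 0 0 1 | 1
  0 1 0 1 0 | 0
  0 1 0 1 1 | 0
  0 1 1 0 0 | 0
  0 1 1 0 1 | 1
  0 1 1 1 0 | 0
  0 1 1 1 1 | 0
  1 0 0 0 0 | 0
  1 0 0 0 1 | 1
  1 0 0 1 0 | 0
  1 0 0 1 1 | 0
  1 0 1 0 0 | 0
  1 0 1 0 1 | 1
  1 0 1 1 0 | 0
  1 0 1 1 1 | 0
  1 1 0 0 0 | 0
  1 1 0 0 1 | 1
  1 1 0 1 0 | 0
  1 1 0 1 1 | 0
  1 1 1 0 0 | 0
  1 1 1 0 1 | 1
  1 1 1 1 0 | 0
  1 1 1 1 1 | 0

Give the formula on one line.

((e & ~d) & ((~c | b) | ((a & c) | (d | (~c & b)))))

  ~d = 11001100110011001100110011001100
  (e & ~d) = 01000100010001000100010001000100
  ~c = 11110000111100001111000011110000
  (~c | b) = 11110000111111111111000011111111
  (a & c) = 00000000000000000000111100001111
  (~c & b) = 00000000111100000000000011110000
  (d | (~c & b)) = 00110011111100110011001111110011
  ((a & c) | (d | (~c & b))) = 00110011111100110011111111111111
  ((~c | b) | ((a & c) | (d | (~c & b)))) = 11110011111111111111111111111111
  ((e & ~d) & ((~c | b) | ((a & c) | (d | (~c & b))))) = 01000000010001000100010001000100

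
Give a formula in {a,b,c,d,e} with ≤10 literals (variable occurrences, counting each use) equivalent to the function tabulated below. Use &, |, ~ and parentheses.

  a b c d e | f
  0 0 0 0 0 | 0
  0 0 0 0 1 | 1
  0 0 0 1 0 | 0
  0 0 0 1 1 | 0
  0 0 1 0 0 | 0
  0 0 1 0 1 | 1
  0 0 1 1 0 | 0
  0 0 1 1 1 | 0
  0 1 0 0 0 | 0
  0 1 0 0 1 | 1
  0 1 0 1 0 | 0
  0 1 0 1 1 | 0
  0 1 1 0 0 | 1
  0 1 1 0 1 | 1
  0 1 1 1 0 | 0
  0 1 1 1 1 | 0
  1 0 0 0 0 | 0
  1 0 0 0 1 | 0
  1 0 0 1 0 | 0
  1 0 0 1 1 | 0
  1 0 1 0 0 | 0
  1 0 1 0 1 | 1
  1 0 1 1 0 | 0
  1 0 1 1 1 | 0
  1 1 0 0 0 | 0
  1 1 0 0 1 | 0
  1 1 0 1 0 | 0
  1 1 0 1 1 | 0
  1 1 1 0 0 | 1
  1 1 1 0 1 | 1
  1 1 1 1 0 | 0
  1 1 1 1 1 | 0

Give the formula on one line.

(~d & (((b | e) & c) | (d | (~a & e))))

  ~d = 11001100110011001100110011001100
  (b | e) = 01010101111111110101010111111111
  ((b | e) & c) = 00000101000011110000010100001111
  ~a = 11111111111111110000000000000000
  (~a & e) = 01010101010101010000000000000000
  (d | (~a & e)) = 01110111011101110011001100110011
  (((b | e) & c) | (d | (~a & e))) = 01110111011111110011011100111111
  (~d & (((b | e) & c) | (d | (~a & e)))) = 01000100010011000000010000001100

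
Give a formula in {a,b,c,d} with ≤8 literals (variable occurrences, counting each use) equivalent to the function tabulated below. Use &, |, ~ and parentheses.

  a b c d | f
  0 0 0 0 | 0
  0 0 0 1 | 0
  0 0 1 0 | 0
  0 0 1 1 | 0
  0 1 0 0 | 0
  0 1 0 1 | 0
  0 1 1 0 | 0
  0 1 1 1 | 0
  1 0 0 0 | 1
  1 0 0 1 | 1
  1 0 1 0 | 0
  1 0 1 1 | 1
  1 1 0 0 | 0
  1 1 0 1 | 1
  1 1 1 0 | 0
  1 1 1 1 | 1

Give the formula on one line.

  ~d = 1010101010101010
  (~d | b) = 1010111110101111
  ~c = 1100110011001100
  ~b = 1111000011110000
  (~c & ~b) = 1100000011000000
  (d | (~c & ~b)) = 1101010111010101
  ((~d | b) & (d | (~c & ~b))) = 1000010110000101
  (((~d | b) & (d | (~c & ~b))) | d) = 1101010111010101
  (a & (((~d | b) & (d | (~c & ~b))) | d)) = 0000000011010101

(a & (((~d | b) & (d | (~c & ~b))) | d))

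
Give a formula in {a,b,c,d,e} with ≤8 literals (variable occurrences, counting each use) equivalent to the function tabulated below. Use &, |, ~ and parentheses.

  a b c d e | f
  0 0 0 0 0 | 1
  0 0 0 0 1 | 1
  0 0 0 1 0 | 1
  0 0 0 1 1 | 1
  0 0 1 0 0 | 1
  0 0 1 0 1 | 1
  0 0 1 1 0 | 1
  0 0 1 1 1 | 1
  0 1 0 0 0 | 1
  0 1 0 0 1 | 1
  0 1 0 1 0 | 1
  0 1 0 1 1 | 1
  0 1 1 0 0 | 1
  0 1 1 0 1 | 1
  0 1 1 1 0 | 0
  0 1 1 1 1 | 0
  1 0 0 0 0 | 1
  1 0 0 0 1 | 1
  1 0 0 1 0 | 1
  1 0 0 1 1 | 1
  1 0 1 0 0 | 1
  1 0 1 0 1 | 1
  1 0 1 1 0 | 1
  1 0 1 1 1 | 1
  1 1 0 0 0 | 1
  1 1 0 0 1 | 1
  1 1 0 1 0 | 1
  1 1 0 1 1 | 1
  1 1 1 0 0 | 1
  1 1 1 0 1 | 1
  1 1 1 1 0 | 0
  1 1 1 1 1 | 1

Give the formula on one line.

((~d | (~c | (a & e))) | (~b | (b & (e & ~d))))

  ~d = 11001100110011001100110011001100
  ~c = 11110000111100001111000011110000
  (a & e) = 00000000000000000101010101010101
  (~c | (a & e)) = 11110000111100001111010111110101
  (~d | (~c | (a & e))) = 11111100111111001111110111111101
  ~b = 11111111000000001111111100000000
  (e & ~d) = 01000100010001000100010001000100
  (b & (e & ~d)) = 00000000010001000000000001000100
  (~b | (b & (e & ~d))) = 11111111010001001111111101000100
  ((~d | (~c | (a & e))) | (~b | (b & (e & ~d)))) = 11111111111111001111111111111101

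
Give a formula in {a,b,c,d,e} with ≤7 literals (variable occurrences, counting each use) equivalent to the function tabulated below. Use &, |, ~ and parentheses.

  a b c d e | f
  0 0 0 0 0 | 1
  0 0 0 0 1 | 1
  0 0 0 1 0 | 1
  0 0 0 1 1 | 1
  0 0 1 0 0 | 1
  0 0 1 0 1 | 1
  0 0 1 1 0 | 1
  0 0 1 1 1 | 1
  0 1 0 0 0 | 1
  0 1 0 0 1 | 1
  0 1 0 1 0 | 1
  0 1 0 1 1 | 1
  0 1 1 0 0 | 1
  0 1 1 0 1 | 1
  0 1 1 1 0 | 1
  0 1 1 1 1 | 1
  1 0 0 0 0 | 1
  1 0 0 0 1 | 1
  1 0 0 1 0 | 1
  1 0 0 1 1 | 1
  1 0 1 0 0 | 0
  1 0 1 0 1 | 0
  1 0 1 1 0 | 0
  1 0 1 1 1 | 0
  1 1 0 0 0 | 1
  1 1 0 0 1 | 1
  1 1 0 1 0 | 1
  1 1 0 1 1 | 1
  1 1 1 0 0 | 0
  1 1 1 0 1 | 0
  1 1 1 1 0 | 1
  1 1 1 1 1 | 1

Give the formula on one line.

  (b & d) = 00000000001100110000000000110011
  (c & (b & d)) = 00000000000000110000000000000011
  ~a = 11111111111111110000000000000000
  ~c = 11110000111100001111000011110000
  (~a | ~c) = 11111111111111111111000011110000
  ((c & (b & d)) | (~a | ~c)) = 11111111111111111111000011110011

((c & (b & d)) | (~a | ~c))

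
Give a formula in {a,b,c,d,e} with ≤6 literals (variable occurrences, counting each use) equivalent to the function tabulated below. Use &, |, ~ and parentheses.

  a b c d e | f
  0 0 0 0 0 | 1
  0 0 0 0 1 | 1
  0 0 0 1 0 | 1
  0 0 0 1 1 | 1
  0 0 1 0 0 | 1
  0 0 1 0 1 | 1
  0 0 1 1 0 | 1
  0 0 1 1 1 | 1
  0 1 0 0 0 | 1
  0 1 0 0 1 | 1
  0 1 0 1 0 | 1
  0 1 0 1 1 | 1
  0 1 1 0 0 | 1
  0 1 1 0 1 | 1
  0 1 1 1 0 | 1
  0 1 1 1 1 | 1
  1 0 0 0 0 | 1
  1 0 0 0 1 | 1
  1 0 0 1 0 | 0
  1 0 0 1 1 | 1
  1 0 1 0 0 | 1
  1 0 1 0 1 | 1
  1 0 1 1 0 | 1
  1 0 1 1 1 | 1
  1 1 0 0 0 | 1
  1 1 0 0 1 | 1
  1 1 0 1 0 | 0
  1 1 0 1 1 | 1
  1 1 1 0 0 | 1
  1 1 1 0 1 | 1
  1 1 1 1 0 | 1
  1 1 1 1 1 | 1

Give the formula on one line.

  ~d = 11001100110011001100110011001100
  (e & a) = 00000000000000000101010101010101
  (~d | (e & a)) = 11001100110011001101110111011101
  ~a = 11111111111111110000000000000000
  ~c = 11110000111100001111000011110000
  (~a & ~c) = 11110000111100000000000000000000
  (c | (~a & ~c)) = 11111111111111110000111100001111
  ((~d | (e & a)) | (c | (~a & ~c))) = 11111111111111111101111111011111

((~d | (e & a)) | (c | (~a & ~c)))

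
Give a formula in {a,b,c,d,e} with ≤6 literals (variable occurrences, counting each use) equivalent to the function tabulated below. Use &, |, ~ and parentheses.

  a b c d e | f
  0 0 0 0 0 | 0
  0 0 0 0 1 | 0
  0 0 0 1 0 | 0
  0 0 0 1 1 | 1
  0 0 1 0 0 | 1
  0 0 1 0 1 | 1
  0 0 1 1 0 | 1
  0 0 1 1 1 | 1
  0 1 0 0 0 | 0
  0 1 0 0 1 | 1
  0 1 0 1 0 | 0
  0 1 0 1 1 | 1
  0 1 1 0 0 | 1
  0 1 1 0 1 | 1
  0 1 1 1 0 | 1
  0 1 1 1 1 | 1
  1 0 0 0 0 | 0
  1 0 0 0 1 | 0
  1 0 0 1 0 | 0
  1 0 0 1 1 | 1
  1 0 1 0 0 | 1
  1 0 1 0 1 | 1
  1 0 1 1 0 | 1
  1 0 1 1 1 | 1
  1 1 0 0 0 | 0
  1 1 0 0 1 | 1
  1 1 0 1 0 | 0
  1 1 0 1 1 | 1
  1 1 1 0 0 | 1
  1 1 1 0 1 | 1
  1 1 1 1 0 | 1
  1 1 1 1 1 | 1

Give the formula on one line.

  (b | c) = 00001111111111110000111111111111
  ((b | c) | d) = 00111111111111110011111111111111
  (e & ((b | c) | d)) = 00010101010101010001010101010101
  (c | (e & ((b | c) | d))) = 00011111010111110001111101011111

(c | (e & ((b | c) | d)))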